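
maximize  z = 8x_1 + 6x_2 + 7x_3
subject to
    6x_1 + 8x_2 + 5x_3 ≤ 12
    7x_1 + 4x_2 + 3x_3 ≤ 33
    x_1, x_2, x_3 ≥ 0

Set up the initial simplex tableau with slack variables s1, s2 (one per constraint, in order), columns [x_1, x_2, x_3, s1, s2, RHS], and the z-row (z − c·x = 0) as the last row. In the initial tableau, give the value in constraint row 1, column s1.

1

Slack s1 belongs to constraint 1; its column is the unit vector e_1, so the entry in row 1 is 1.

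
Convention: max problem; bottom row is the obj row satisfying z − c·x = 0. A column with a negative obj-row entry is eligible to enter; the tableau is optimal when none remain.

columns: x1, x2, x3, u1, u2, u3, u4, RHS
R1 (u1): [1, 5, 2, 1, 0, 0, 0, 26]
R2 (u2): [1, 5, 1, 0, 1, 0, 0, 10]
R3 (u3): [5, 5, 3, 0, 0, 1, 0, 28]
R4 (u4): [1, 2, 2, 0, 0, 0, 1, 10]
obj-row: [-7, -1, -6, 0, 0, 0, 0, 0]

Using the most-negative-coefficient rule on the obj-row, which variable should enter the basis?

x1

Negative obj-row entries: x1: -7, x2: -1, x3: -6.
The most negative is -7 in column x1, so x1 enters.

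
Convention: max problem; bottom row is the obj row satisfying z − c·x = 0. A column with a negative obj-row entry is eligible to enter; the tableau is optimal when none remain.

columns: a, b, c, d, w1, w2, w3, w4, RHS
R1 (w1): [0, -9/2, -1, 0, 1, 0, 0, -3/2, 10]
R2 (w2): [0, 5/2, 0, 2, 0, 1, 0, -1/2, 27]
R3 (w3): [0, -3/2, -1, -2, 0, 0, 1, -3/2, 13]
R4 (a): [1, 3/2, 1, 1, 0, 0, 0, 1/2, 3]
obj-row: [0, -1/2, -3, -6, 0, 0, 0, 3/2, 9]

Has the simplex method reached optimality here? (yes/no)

no

The obj-row has a negative entry -6 in column d, so it is not optimal.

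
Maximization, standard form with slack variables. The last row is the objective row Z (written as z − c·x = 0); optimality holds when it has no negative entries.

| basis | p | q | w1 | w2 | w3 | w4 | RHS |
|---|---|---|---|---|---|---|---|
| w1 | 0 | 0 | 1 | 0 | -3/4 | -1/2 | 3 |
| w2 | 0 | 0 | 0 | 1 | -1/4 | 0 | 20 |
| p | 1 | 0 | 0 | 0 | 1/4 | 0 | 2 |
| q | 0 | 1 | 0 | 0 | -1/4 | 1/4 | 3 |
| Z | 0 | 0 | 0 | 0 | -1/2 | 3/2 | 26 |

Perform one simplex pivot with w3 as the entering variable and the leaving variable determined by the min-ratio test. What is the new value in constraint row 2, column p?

Ratio test on column w3 — row 1: entry -3/4 ≤ 0; row 2: entry -1/4 ≤ 0; row 3: 2/(1/4) = 8; row 4: entry -1/4 ≤ 0. Minimum is 8 at row 3 (p leaves); pivot element 1/4.
Divide row 3 by 1/4; eliminate column w3 from the other rows.
Row 2 update in column p: 0 − (-1/4)·4 = 1.

1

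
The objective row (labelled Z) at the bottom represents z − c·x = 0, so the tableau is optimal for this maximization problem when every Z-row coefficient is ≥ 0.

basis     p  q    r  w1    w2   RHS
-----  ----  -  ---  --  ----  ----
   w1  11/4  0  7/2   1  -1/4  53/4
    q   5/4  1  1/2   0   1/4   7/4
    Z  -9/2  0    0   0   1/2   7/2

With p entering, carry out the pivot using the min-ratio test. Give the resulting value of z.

49/5

Ratio test on column p — row 1: (53/4)/(11/4) = 53/11; row 2: (7/4)/(5/4) = 7/5. Minimum is 7/5 at row 2 (q leaves); pivot element 5/4.
Pivot on row 2; the Z-row RHS becomes 7/2 − (-9/2)·(7/5) = 49/5.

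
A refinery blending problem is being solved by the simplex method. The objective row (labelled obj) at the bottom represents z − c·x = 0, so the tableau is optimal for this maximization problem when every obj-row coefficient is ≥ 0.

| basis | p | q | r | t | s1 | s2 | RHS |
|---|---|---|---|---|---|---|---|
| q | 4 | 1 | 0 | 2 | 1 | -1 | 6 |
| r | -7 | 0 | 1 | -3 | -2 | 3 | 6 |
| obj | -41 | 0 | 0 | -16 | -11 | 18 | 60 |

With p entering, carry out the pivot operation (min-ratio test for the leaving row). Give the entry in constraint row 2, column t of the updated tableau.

1/2

Ratio test on column p — row 1: 6/4 = 3/2; row 2: entry -7 ≤ 0. Minimum is 3/2 at row 1 (q leaves); pivot element 4.
Divide row 1 by 4; eliminate column p from the other rows.
Row 2 update in column t: -3 − (-7)·(1/2) = 1/2.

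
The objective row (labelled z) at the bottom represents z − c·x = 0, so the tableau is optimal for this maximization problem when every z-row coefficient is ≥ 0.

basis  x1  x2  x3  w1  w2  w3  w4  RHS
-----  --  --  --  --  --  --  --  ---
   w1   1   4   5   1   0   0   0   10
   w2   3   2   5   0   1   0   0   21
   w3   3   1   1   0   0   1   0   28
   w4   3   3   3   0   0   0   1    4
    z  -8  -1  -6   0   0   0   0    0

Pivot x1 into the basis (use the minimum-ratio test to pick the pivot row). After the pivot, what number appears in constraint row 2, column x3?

Ratio test on column x1 — row 1: 10/1 = 10; row 2: 21/3 = 7; row 3: 28/3 = 28/3; row 4: 4/3 = 4/3. Minimum is 4/3 at row 4 (w4 leaves); pivot element 3.
Divide row 4 by 3; eliminate column x1 from the other rows.
Row 2 update in column x3: 5 − 3·1 = 2.

2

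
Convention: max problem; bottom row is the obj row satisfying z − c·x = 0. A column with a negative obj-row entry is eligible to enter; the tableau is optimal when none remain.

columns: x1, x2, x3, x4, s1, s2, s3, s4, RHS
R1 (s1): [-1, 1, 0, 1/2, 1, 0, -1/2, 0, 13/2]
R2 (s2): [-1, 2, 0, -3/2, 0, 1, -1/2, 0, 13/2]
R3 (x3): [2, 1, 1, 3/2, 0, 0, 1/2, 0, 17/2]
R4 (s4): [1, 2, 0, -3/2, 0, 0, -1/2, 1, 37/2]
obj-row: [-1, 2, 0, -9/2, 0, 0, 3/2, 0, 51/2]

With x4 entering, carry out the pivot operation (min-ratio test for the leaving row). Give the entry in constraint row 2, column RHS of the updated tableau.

Ratio test on column x4 — row 1: (13/2)/(1/2) = 13; row 2: entry -3/2 ≤ 0; row 3: (17/2)/(3/2) = 17/3; row 4: entry -3/2 ≤ 0. Minimum is 17/3 at row 3 (x3 leaves); pivot element 3/2.
Divide row 3 by 3/2; eliminate column x4 from the other rows.
Row 2 update in column RHS: 13/2 − (-3/2)·(17/3) = 15.

15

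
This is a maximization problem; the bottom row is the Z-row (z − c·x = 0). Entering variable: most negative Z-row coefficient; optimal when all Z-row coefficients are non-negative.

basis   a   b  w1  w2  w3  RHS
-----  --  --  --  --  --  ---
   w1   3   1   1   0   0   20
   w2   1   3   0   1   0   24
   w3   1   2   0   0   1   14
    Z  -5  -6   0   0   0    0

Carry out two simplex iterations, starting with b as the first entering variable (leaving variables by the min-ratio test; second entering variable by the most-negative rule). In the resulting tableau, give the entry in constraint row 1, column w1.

Ratio test on column b — row 1: 20/1 = 20; row 2: 24/3 = 8; row 3: 14/2 = 7. Minimum is 7 at row 3 (w3 leaves); pivot element 2.
Divide row 3 by 2; eliminate column b from the other rows.
Second iteration: most negative Z-row entry is -2 in column a, so a enters.
Ratio test on column a — row 1: 13/(5/2) = 26/5; row 2: entry -1/2 ≤ 0; row 3: 7/(1/2) = 14. Minimum is 26/5 at row 1 (w1 leaves); pivot element 5/2.
Divide row 1 by 5/2; eliminate column a from the other rows.
After both pivots, the entry at constraint row 1, column w1 is 2/5.

2/5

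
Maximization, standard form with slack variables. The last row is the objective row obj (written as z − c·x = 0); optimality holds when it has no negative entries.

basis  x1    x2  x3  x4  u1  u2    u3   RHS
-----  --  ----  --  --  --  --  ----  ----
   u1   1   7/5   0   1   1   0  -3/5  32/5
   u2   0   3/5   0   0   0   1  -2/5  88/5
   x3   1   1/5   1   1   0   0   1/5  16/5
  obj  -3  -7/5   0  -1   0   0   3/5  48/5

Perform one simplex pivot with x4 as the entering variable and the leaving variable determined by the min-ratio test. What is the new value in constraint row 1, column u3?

-4/5

Ratio test on column x4 — row 1: (32/5)/1 = 32/5; row 2: entry 0 ≤ 0; row 3: (16/5)/1 = 16/5. Minimum is 16/5 at row 3 (x3 leaves); pivot element 1.
Divide row 3 by 1; eliminate column x4 from the other rows.
Row 1 update in column u3: -3/5 − 1·(1/5) = -4/5.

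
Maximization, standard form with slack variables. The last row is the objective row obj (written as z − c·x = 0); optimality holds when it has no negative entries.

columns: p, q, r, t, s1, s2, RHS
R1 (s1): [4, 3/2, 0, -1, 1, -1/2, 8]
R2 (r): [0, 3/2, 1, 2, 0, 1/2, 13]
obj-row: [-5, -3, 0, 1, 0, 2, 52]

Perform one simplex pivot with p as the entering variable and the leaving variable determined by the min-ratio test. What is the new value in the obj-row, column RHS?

62

Ratio test on column p — row 1: 8/4 = 2; row 2: entry 0 ≤ 0. Minimum is 2 at row 1 (s1 leaves); pivot element 4.
Divide row 1 by 4; eliminate column p from the other rows.
obj-row update in column RHS: 52 − (-5)·2 = 62.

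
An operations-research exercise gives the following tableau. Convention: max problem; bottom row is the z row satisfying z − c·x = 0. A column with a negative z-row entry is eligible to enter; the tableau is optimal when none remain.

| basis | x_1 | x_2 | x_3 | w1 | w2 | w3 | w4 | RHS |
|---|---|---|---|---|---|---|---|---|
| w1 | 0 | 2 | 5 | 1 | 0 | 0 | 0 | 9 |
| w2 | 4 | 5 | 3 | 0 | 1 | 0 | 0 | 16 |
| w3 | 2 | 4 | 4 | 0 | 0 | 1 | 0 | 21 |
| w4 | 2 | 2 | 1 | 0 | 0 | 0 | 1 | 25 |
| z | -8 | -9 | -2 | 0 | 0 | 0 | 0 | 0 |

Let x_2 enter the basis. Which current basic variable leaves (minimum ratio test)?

w2

Column x_2 entries and ratios — w1: 9/2 = 9/2; w2: 16/5 = 16/5; w3: 21/4 = 21/4; w4: 25/2 = 25/2.
Smallest ratio is 16/5 in the row of w2, so w2 leaves.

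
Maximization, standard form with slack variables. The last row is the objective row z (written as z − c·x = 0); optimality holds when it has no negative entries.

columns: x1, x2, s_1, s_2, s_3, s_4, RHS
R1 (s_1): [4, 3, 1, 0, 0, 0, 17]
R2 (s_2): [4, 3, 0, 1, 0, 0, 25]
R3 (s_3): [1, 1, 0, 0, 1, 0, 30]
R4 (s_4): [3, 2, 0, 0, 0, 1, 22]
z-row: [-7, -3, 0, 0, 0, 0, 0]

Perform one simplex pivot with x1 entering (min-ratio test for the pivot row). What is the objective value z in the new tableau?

119/4

Ratio test on column x1 — row 1: 17/4 = 17/4; row 2: 25/4 = 25/4; row 3: 30/1 = 30; row 4: 22/3 = 22/3. Minimum is 17/4 at row 1 (s_1 leaves); pivot element 4.
Pivot on row 1; the z-row RHS becomes 0 − (-7)·(17/4) = 119/4.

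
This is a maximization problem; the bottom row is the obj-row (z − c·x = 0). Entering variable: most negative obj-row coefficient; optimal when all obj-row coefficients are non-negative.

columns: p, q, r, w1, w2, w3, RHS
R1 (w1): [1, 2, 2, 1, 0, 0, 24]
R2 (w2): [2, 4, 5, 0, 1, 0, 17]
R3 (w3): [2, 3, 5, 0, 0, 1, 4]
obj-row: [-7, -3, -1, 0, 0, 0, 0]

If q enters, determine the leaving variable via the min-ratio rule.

Column q entries and ratios — w1: 24/2 = 12; w2: 17/4 = 17/4; w3: 4/3 = 4/3.
Smallest ratio is 4/3 in the row of w3, so w3 leaves.

w3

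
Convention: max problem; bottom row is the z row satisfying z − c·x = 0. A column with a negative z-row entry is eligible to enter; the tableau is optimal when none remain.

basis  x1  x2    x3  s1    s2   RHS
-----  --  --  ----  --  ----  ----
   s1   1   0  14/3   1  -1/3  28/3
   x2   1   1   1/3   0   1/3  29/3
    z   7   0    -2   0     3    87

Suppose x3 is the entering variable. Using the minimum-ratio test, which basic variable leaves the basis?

s1

Column x3 entries and ratios — s1: (28/3)/(14/3) = 2; x2: (29/3)/(1/3) = 29.
Smallest ratio is 2 in the row of s1, so s1 leaves.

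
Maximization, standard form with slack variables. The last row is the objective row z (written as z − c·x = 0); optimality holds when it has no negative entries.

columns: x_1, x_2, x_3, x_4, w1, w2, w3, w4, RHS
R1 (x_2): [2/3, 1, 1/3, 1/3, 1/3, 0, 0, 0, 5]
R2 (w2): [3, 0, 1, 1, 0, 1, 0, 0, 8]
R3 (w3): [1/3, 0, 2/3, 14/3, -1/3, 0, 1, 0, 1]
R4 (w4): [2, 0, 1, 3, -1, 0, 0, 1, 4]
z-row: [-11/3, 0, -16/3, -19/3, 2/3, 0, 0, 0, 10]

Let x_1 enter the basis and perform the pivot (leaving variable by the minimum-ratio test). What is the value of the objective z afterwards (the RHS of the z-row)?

52/3

Ratio test on column x_1 — row 1: 5/(2/3) = 15/2; row 2: 8/3 = 8/3; row 3: 1/(1/3) = 3; row 4: 4/2 = 2. Minimum is 2 at row 4 (w4 leaves); pivot element 2.
Pivot on row 4; the z-row RHS becomes 10 − (-11/3)·2 = 52/3.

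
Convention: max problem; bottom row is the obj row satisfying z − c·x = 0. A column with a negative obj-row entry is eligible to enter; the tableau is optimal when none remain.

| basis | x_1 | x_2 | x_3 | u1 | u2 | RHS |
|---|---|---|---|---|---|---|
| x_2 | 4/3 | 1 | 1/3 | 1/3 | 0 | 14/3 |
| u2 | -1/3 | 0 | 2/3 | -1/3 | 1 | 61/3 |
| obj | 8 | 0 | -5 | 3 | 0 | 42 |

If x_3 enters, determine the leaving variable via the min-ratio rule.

Column x_3 entries and ratios — x_2: (14/3)/(1/3) = 14; u2: (61/3)/(2/3) = 61/2.
Smallest ratio is 14 in the row of x_2, so x_2 leaves.

x_2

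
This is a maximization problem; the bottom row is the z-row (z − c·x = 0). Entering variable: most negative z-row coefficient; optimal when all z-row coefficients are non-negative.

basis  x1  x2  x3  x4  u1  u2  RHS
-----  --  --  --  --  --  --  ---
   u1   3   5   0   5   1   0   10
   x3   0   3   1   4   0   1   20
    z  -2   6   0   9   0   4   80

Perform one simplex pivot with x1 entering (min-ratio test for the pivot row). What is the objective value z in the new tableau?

260/3

Ratio test on column x1 — row 1: 10/3 = 10/3; row 2: entry 0 ≤ 0. Minimum is 10/3 at row 1 (u1 leaves); pivot element 3.
Pivot on row 1; the z-row RHS becomes 80 − (-2)·(10/3) = 260/3.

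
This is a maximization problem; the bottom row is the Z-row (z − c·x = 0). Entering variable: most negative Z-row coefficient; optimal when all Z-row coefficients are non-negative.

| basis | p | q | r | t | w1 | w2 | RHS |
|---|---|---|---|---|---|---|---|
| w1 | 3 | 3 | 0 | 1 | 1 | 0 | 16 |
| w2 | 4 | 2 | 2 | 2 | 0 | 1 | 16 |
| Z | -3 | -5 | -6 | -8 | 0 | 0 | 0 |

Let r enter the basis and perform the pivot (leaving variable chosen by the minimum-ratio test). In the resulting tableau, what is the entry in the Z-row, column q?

1

Ratio test on column r — row 1: entry 0 ≤ 0; row 2: 16/2 = 8. Minimum is 8 at row 2 (w2 leaves); pivot element 2.
Divide row 2 by 2; eliminate column r from the other rows.
Z-row update in column q: -5 − (-6)·1 = 1.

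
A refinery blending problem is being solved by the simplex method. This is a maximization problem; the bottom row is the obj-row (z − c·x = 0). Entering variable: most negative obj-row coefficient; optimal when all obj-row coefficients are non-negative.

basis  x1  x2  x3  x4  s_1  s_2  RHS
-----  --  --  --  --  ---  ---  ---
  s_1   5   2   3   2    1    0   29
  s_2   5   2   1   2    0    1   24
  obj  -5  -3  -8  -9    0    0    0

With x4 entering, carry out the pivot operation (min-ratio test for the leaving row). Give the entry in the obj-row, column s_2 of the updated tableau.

9/2

Ratio test on column x4 — row 1: 29/2 = 29/2; row 2: 24/2 = 12. Minimum is 12 at row 2 (s_2 leaves); pivot element 2.
Divide row 2 by 2; eliminate column x4 from the other rows.
obj-row update in column s_2: 0 − (-9)·(1/2) = 9/2.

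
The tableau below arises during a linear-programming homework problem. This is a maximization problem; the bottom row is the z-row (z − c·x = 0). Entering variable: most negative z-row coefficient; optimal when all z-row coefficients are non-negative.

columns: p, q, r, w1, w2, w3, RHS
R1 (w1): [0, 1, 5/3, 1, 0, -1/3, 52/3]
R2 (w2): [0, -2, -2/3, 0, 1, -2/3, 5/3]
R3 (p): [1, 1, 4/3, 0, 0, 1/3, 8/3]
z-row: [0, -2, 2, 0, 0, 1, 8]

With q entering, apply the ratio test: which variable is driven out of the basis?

p

Column q entries and ratios — w1: (52/3)/1 = 52/3; w2: -2 ≤ 0, skip; p: (8/3)/1 = 8/3.
Smallest ratio is 8/3 in the row of p, so p leaves.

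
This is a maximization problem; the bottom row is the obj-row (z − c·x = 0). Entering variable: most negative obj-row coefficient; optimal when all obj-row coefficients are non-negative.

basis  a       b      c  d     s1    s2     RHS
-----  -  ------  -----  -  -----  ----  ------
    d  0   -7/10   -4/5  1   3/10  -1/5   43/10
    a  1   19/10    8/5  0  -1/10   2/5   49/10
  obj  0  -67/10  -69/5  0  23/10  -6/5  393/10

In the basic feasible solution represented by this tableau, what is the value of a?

a is basic (row 2); its value is the RHS of that row, 49/10.

49/10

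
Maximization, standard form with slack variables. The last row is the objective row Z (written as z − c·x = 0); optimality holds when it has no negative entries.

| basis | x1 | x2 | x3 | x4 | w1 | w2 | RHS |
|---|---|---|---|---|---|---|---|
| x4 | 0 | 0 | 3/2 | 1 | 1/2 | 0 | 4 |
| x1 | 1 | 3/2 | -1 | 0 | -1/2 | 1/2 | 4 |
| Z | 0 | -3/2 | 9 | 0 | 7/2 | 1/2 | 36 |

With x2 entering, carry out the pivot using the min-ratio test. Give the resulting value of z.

Ratio test on column x2 — row 1: entry 0 ≤ 0; row 2: 4/(3/2) = 8/3. Minimum is 8/3 at row 2 (x1 leaves); pivot element 3/2.
Pivot on row 2; the Z-row RHS becomes 36 − (-3/2)·(8/3) = 40.

40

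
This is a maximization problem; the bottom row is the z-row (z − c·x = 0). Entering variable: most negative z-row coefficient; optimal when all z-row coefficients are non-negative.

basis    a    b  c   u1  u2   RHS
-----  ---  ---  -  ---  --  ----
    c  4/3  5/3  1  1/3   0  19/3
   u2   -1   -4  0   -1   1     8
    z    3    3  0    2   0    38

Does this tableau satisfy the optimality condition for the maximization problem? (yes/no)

Every z-row coefficient is ≥ 0, so the tableau is optimal.

yes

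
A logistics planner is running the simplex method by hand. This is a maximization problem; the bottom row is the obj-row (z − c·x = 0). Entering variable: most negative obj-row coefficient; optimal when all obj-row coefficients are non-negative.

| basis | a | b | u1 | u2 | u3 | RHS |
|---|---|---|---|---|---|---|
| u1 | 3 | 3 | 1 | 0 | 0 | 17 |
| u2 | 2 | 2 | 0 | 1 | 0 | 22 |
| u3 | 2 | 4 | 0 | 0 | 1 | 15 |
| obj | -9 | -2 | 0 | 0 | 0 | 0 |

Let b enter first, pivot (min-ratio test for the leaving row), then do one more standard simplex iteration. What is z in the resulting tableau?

Ratio test on column b — row 1: 17/3 = 17/3; row 2: 22/2 = 11; row 3: 15/4 = 15/4. Minimum is 15/4 at row 3 (u3 leaves); pivot element 4.
Pivot on row 3; the obj-row RHS becomes 0 − (-2)·(15/4) = 15/2.
Next entering variable (most negative obj-row entry -8): a.
Ratio test on column a — row 1: (23/4)/(3/2) = 23/6; row 2: (29/2)/1 = 29/2; row 3: (15/4)/(1/2) = 15/2. Minimum is 23/6 at row 1 (u1 leaves); pivot element 3/2.
After the second pivot the obj-row RHS is 15/2 − (-8)·(23/6) = 229/6.

229/6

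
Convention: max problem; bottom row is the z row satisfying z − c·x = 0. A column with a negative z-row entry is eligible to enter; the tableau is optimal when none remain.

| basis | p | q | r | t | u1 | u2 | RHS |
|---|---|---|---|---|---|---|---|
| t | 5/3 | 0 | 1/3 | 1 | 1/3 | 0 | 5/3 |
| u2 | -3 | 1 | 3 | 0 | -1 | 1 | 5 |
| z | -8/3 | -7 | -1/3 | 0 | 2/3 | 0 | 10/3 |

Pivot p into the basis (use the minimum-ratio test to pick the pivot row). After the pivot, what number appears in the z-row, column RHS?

6

Ratio test on column p — row 1: (5/3)/(5/3) = 1; row 2: entry -3 ≤ 0. Minimum is 1 at row 1 (t leaves); pivot element 5/3.
Divide row 1 by 5/3; eliminate column p from the other rows.
z-row update in column RHS: 10/3 − (-8/3)·1 = 6.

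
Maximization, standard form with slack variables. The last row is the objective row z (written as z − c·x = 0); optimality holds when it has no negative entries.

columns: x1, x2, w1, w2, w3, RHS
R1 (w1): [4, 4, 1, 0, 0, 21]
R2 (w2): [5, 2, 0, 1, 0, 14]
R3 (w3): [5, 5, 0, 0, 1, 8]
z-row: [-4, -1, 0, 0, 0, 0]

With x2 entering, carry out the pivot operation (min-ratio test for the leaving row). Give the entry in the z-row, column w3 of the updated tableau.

Ratio test on column x2 — row 1: 21/4 = 21/4; row 2: 14/2 = 7; row 3: 8/5 = 8/5. Minimum is 8/5 at row 3 (w3 leaves); pivot element 5.
Divide row 3 by 5; eliminate column x2 from the other rows.
z-row update in column w3: 0 − (-1)·(1/5) = 1/5.

1/5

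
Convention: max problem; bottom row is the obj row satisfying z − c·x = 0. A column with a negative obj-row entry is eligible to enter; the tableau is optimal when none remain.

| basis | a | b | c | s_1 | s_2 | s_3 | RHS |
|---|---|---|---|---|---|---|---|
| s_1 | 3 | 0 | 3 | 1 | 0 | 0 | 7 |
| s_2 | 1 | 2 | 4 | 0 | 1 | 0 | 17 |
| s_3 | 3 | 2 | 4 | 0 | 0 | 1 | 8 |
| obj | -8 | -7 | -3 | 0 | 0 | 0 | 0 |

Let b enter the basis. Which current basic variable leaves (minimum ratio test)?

Column b entries and ratios — s_1: 0 ≤ 0, skip; s_2: 17/2 = 17/2; s_3: 8/2 = 4.
Smallest ratio is 4 in the row of s_3, so s_3 leaves.

s_3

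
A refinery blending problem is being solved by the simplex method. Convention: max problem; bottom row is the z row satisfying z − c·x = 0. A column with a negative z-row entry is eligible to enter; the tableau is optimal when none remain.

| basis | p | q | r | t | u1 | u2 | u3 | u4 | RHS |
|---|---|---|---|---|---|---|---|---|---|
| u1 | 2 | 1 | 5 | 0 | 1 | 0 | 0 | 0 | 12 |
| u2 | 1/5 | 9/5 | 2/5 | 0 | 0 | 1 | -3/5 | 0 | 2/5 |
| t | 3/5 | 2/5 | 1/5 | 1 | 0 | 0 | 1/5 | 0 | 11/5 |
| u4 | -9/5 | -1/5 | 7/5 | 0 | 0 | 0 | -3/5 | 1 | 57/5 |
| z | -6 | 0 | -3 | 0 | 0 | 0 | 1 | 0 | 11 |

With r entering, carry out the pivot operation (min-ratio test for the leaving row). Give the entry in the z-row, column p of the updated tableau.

Ratio test on column r — row 1: 12/5 = 12/5; row 2: (2/5)/(2/5) = 1; row 3: (11/5)/(1/5) = 11; row 4: (57/5)/(7/5) = 57/7. Minimum is 1 at row 2 (u2 leaves); pivot element 2/5.
Divide row 2 by 2/5; eliminate column r from the other rows.
z-row update in column p: -6 − (-3)·(1/2) = -9/2.

-9/2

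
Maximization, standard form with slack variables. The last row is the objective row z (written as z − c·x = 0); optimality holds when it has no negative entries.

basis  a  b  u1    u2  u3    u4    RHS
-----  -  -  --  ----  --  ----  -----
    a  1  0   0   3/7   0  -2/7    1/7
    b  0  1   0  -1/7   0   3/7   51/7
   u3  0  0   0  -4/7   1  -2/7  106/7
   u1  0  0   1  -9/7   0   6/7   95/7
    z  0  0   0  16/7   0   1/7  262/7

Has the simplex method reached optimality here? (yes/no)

Every z-row coefficient is ≥ 0, so the tableau is optimal.

yes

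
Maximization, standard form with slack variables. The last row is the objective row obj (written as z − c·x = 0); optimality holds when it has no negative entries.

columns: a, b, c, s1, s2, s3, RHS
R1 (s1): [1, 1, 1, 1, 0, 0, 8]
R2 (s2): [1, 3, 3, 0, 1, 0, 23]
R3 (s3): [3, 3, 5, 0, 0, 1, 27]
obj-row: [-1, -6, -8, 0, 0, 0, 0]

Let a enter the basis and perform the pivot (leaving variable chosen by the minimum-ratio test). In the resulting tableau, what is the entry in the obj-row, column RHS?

8

Ratio test on column a — row 1: 8/1 = 8; row 2: 23/1 = 23; row 3: 27/3 = 9. Minimum is 8 at row 1 (s1 leaves); pivot element 1.
Divide row 1 by 1; eliminate column a from the other rows.
obj-row update in column RHS: 0 − (-1)·8 = 8.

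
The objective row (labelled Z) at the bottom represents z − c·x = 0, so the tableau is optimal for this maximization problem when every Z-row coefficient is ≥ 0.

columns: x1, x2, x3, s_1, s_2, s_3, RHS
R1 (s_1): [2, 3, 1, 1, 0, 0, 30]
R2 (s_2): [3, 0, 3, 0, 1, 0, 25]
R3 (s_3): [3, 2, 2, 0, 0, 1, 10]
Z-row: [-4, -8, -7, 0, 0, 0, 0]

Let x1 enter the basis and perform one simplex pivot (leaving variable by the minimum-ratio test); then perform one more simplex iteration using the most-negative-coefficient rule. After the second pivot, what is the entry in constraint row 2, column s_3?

Ratio test on column x1 — row 1: 30/2 = 15; row 2: 25/3 = 25/3; row 3: 10/3 = 10/3. Minimum is 10/3 at row 3 (s_3 leaves); pivot element 3.
Divide row 3 by 3; eliminate column x1 from the other rows.
Second iteration: most negative Z-row entry is -16/3 in column x2, so x2 enters.
Ratio test on column x2 — row 1: (70/3)/(5/3) = 14; row 2: entry -2 ≤ 0; row 3: (10/3)/(2/3) = 5. Minimum is 5 at row 3 (x1 leaves); pivot element 2/3.
Divide row 3 by 2/3; eliminate column x2 from the other rows.
After both pivots, the entry at constraint row 2, column s_3 is 0.

0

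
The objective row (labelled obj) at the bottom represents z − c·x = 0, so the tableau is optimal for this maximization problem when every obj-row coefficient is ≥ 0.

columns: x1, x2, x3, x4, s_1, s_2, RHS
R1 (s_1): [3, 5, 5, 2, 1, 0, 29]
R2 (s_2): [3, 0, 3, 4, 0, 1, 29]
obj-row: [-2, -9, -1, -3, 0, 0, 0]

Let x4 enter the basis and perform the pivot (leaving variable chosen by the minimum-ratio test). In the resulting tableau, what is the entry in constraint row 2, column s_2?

Ratio test on column x4 — row 1: 29/2 = 29/2; row 2: 29/4 = 29/4. Minimum is 29/4 at row 2 (s_2 leaves); pivot element 4.
Divide row 2 by 4; eliminate column x4 from the other rows.
In the new row 2, the s_2 entry is the old entry divided by the pivot: 1/4 = 1/4.

1/4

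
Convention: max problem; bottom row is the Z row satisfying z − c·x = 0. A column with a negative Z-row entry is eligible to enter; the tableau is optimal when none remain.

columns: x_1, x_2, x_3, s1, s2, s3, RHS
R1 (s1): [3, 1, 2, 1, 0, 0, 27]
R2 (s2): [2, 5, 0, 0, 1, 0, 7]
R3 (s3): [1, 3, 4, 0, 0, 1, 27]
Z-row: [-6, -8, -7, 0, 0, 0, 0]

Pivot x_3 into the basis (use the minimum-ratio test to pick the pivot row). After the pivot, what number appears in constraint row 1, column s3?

-1/2

Ratio test on column x_3 — row 1: 27/2 = 27/2; row 2: entry 0 ≤ 0; row 3: 27/4 = 27/4. Minimum is 27/4 at row 3 (s3 leaves); pivot element 4.
Divide row 3 by 4; eliminate column x_3 from the other rows.
Row 1 update in column s3: 0 − 2·(1/4) = -1/2.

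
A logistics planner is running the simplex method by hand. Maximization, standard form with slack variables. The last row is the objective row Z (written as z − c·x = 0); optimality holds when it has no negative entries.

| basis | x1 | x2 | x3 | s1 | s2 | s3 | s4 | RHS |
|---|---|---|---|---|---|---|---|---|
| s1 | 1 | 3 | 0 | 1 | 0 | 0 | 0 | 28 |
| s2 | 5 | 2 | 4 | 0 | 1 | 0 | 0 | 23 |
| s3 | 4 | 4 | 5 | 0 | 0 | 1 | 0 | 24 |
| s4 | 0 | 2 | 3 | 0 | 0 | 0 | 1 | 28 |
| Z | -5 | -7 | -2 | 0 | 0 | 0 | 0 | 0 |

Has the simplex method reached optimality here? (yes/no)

no

The Z-row has a negative entry -7 in column x2, so it is not optimal.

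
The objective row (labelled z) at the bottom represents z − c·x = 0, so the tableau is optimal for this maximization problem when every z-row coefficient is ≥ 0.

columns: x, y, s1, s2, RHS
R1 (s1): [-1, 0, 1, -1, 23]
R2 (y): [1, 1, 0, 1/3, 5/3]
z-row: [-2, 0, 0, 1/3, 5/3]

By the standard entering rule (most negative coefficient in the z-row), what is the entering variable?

x

Negative z-row entries: x: -2.
The most negative is -2 in column x, so x enters.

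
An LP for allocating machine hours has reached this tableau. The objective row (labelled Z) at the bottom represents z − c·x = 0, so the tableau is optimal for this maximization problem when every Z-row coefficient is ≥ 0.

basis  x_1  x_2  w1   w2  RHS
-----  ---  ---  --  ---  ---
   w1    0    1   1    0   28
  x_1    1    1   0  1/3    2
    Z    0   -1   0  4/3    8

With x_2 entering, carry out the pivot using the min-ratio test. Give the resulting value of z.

10

Ratio test on column x_2 — row 1: 28/1 = 28; row 2: 2/1 = 2. Minimum is 2 at row 2 (x_1 leaves); pivot element 1.
Pivot on row 2; the Z-row RHS becomes 8 − (-1)·2 = 10.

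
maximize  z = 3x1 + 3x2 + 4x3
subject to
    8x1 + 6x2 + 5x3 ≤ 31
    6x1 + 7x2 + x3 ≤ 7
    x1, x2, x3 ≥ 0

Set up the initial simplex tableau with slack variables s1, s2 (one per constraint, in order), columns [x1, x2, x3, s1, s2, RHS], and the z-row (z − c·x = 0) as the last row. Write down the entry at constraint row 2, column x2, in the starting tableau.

Constraint 2 has coefficient 7 on x2.

7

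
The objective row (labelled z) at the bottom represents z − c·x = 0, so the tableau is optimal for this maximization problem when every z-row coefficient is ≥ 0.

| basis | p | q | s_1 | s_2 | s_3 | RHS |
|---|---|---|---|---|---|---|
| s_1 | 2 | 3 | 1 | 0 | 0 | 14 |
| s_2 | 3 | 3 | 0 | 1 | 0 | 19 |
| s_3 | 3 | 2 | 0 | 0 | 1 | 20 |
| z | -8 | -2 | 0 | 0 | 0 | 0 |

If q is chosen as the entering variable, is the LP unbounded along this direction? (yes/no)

no

Column q has positive entries in row(s) 1, 2, 3, so the ratio test bounds it — not unbounded.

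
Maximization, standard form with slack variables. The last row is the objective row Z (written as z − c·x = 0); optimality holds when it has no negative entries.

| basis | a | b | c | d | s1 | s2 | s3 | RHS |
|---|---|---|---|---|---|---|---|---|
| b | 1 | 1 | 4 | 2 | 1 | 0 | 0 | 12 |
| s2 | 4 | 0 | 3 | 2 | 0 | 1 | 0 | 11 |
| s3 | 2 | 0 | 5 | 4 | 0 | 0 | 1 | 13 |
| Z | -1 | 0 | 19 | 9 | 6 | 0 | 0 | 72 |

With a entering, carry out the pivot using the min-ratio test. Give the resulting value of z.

299/4

Ratio test on column a — row 1: 12/1 = 12; row 2: 11/4 = 11/4; row 3: 13/2 = 13/2. Minimum is 11/4 at row 2 (s2 leaves); pivot element 4.
Pivot on row 2; the Z-row RHS becomes 72 − (-1)·(11/4) = 299/4.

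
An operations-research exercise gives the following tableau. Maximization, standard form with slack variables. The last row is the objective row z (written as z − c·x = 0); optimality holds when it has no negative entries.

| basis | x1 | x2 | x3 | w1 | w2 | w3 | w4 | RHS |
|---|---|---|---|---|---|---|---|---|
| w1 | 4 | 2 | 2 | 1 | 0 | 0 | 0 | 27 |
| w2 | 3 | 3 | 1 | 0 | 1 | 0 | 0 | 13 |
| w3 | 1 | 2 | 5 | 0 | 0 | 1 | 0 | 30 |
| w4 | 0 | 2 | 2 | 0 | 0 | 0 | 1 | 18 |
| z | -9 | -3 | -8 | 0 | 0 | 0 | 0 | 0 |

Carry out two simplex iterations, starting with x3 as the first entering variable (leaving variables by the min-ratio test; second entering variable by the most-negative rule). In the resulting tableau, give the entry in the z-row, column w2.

37/14

Ratio test on column x3 — row 1: 27/2 = 27/2; row 2: 13/1 = 13; row 3: 30/5 = 6; row 4: 18/2 = 9. Minimum is 6 at row 3 (w3 leaves); pivot element 5.
Divide row 3 by 5; eliminate column x3 from the other rows.
Second iteration: most negative z-row entry is -37/5 in column x1, so x1 enters.
Ratio test on column x1 — row 1: 15/(18/5) = 25/6; row 2: 7/(14/5) = 5/2; row 3: 6/(1/5) = 30; row 4: entry -2/5 ≤ 0. Minimum is 5/2 at row 2 (w2 leaves); pivot element 14/5.
Divide row 2 by 14/5; eliminate column x1 from the other rows.
After both pivots, the entry at the z-row, column w2 is 37/14.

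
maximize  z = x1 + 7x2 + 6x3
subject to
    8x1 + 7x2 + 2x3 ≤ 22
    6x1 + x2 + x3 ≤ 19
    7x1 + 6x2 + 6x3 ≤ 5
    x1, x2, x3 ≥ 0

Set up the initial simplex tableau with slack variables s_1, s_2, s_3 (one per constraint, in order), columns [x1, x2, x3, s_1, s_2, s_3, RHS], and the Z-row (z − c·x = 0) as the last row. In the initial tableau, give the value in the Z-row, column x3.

-6

The Z-row carries the negated objective coefficients: the x3 entry is -6.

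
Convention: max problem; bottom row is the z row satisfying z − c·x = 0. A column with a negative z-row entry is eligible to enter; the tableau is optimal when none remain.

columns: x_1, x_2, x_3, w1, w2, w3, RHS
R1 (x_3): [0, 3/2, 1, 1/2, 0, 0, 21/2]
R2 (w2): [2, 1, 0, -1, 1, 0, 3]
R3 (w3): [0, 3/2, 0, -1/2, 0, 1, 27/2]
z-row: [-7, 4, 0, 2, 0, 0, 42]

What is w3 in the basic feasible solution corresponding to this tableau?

27/2

w3 is basic (row 3); its value is the RHS of that row, 27/2.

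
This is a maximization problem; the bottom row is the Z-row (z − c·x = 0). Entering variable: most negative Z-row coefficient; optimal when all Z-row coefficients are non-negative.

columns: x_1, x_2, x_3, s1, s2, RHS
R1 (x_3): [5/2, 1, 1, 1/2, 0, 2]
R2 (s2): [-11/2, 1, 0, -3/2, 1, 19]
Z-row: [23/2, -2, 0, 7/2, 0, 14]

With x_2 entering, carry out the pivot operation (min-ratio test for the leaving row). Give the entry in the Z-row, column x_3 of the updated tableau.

2

Ratio test on column x_2 — row 1: 2/1 = 2; row 2: 19/1 = 19. Minimum is 2 at row 1 (x_3 leaves); pivot element 1.
Divide row 1 by 1; eliminate column x_2 from the other rows.
Z-row update in column x_3: 0 − (-2)·1 = 2.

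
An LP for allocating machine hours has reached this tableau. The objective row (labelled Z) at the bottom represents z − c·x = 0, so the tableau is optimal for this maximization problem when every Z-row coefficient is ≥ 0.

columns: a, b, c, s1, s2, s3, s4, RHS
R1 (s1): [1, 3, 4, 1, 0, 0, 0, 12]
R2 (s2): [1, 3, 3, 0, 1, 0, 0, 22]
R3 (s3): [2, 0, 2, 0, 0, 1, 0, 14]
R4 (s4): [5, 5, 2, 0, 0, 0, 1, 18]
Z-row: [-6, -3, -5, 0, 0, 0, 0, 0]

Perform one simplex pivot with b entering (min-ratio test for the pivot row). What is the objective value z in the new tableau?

Ratio test on column b — row 1: 12/3 = 4; row 2: 22/3 = 22/3; row 3: entry 0 ≤ 0; row 4: 18/5 = 18/5. Minimum is 18/5 at row 4 (s4 leaves); pivot element 5.
Pivot on row 4; the Z-row RHS becomes 0 − (-3)·(18/5) = 54/5.

54/5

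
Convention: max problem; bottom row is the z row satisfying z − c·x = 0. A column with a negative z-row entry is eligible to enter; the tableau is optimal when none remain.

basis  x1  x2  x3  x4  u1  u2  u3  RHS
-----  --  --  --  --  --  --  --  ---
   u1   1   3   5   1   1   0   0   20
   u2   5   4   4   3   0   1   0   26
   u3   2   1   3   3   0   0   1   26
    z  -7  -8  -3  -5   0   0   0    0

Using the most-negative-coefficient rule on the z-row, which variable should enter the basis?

x2

Negative z-row entries: x1: -7, x2: -8, x3: -3, x4: -5.
The most negative is -8 in column x2, so x2 enters.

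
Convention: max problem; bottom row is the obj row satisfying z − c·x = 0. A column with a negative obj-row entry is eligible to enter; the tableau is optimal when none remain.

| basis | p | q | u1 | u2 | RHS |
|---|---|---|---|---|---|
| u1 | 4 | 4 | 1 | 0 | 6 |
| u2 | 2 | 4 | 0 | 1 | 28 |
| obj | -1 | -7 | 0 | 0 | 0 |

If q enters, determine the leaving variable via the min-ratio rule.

u1

Column q entries and ratios — u1: 6/4 = 3/2; u2: 28/4 = 7.
Smallest ratio is 3/2 in the row of u1, so u1 leaves.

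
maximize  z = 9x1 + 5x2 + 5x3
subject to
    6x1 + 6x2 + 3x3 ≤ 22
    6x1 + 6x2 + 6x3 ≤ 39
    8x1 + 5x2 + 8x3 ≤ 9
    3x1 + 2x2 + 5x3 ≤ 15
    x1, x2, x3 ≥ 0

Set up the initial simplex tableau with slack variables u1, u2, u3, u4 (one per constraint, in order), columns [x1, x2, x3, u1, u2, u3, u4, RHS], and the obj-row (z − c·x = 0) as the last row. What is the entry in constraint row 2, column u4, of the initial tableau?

Slack u4 belongs to constraint 4; its column is the unit vector e_4, so the entry in row 2 is 0.

0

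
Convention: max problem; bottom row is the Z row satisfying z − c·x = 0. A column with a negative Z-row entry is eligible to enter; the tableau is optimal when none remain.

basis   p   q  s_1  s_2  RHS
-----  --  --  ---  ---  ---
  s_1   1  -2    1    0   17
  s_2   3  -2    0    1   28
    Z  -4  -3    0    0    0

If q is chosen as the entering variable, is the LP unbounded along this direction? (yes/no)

yes

Every constraint-row entry in column q is ≤ 0, so increasing q is unbounded.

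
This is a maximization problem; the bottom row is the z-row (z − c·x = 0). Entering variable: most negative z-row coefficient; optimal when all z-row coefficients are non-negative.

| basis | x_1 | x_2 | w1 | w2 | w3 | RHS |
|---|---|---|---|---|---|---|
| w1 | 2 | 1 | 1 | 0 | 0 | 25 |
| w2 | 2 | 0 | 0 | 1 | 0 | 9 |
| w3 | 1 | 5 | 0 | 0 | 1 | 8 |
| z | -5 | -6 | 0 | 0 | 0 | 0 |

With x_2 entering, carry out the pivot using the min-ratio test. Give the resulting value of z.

48/5

Ratio test on column x_2 — row 1: 25/1 = 25; row 2: entry 0 ≤ 0; row 3: 8/5 = 8/5. Minimum is 8/5 at row 3 (w3 leaves); pivot element 5.
Pivot on row 3; the z-row RHS becomes 0 − (-6)·(8/5) = 48/5.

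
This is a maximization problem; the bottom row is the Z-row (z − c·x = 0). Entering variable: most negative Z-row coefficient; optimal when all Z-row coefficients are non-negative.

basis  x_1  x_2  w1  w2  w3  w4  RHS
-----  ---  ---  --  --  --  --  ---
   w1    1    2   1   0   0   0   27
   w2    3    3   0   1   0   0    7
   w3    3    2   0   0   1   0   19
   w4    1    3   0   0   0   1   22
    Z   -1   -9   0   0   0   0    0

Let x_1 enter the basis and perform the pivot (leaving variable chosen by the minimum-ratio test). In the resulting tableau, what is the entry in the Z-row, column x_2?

Ratio test on column x_1 — row 1: 27/1 = 27; row 2: 7/3 = 7/3; row 3: 19/3 = 19/3; row 4: 22/1 = 22. Minimum is 7/3 at row 2 (w2 leaves); pivot element 3.
Divide row 2 by 3; eliminate column x_1 from the other rows.
Z-row update in column x_2: -9 − (-1)·1 = -8.

-8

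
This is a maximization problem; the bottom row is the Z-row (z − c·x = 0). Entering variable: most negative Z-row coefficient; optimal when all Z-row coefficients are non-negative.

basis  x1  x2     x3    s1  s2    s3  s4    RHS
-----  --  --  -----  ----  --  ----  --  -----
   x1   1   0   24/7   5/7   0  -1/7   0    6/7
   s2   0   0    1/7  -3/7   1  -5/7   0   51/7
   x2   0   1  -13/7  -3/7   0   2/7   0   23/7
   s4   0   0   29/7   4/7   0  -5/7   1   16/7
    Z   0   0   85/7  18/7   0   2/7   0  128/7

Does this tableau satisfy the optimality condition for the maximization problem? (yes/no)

Every Z-row coefficient is ≥ 0, so the tableau is optimal.

yes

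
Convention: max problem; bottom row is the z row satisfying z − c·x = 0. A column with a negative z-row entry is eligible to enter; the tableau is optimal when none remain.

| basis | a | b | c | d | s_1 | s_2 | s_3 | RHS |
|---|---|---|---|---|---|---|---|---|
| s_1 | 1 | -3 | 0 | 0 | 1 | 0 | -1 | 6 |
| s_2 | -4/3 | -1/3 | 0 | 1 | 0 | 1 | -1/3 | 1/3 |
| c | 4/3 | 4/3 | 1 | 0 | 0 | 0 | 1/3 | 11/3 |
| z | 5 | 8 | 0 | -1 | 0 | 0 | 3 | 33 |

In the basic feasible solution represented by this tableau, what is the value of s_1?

6

s_1 is basic (row 1); its value is the RHS of that row, 6.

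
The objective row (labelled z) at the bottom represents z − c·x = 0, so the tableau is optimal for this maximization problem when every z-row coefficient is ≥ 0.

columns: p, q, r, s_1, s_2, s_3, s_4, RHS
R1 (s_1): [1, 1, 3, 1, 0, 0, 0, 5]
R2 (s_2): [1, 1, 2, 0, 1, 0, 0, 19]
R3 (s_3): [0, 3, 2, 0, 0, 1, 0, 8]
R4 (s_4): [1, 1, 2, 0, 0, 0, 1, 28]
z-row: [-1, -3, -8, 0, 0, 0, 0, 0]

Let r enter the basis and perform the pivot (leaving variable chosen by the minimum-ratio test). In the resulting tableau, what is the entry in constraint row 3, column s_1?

Ratio test on column r — row 1: 5/3 = 5/3; row 2: 19/2 = 19/2; row 3: 8/2 = 4; row 4: 28/2 = 14. Minimum is 5/3 at row 1 (s_1 leaves); pivot element 3.
Divide row 1 by 3; eliminate column r from the other rows.
Row 3 update in column s_1: 0 − 2·(1/3) = -2/3.

-2/3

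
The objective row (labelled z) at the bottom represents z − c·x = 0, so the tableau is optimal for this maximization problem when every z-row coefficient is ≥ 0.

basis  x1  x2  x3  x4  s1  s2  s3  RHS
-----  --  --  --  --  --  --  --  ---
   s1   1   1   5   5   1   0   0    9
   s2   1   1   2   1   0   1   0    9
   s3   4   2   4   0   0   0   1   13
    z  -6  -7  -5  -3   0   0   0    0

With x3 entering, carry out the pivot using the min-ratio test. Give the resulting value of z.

Ratio test on column x3 — row 1: 9/5 = 9/5; row 2: 9/2 = 9/2; row 3: 13/4 = 13/4. Minimum is 9/5 at row 1 (s1 leaves); pivot element 5.
Pivot on row 1; the z-row RHS becomes 0 − (-5)·(9/5) = 9.

9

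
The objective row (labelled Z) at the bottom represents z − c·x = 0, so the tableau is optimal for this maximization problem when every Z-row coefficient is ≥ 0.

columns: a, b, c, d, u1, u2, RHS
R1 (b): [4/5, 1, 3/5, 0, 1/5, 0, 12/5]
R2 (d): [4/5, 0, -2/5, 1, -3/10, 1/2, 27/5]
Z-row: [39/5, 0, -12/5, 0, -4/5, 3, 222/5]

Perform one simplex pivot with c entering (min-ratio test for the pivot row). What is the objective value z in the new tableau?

54

Ratio test on column c — row 1: (12/5)/(3/5) = 4; row 2: entry -2/5 ≤ 0. Minimum is 4 at row 1 (b leaves); pivot element 3/5.
Pivot on row 1; the Z-row RHS becomes 222/5 − (-12/5)·4 = 54.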